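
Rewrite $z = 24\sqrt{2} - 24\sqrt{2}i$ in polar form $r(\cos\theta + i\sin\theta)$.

r = |z| = sqrt(a^2 + b^2) = sqrt((24*sqrt(2))^2 + (-24*sqrt(2))^2) = sqrt(1152 + 1152) = sqrt(2304) = 48
θ = arctan(b/a) = arctan(-33.9411/33.9411) (quadrant-adjusted) = 315°
z = 48(cos 315° + i sin 315°)


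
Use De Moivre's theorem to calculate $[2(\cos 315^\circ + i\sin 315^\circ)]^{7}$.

By De Moivre: z^n = r^n(cos(nθ) + i sin(nθ))
= 2^7(cos(7*315°) + i sin(7*315°))
= 128(cos 45° + i sin 45°)
= 64*sqrt(2) + 64*sqrt(2)i


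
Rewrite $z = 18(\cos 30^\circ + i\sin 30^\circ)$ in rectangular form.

a = r cos θ = 18 * sqrt(3)/2 = 9*sqrt(3)
b = r sin θ = 18 * 1/2 = 9
z = 9*sqrt(3) + 9i


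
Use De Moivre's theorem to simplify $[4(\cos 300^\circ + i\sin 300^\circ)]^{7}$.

By De Moivre: z^n = r^n(cos(nθ) + i sin(nθ))
= 4^7(cos(7*300°) + i sin(7*300°))
= 16384(cos 300° + i sin 300°)
= 8192 - 8192*sqrt(3)i


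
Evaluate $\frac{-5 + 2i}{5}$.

Divisor is real, so divide each part by 5:
= -1 + (2/5)i


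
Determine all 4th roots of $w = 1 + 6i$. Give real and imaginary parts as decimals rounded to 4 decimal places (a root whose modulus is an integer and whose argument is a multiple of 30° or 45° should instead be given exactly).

|w| = sqrt(37) ≈ 6.082763, arg(w) ≈ 80.537678°
Root modulus = sqrt(37)^(1/4) ≈ 1.570454
Root arguments: θ_k = (arg(w) + 360°k)/4 for k = 0, 1, ..., 3
Compute each root as (root modulus)(cos θ_k + i sin θ_k) using full-precision intermediates, then round to 4 decimal places.
Roots: 1.4745 + 0.5406i, -0.5406 + 1.4745i, -1.4745 - 0.5406i, 0.5406 - 1.4745i


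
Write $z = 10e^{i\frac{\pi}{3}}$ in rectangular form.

a = r cos θ = 10 * 1/2 = 5
b = r sin θ = 10 * sqrt(3)/2 = 5*sqrt(3)
z = 5 + 5*sqrt(3)i


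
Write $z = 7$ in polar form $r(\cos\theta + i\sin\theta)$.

r = |z| = sqrt(a^2 + b^2) = sqrt((7)^2 + (0)^2) = sqrt(49 + 0) = sqrt(49) = 7
b = 0 and a > 0, so z lies on the positive real axis: θ = 0°
z = 7(cos 0° + i sin 0°)


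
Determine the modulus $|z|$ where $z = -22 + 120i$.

|z| = sqrt(a^2 + b^2) = sqrt((-22)^2 + 120^2) = sqrt(14884) = 122


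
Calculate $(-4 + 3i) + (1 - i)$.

(-4 + 1) + (3 + (-1))i = -3 + 2i


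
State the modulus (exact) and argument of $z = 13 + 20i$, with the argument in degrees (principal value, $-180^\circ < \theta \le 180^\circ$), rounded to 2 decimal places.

|z| = sqrt(13^2 + 20^2) = sqrt(569)
arg(z) = arctan(b/a) = arctan(20/13) (quadrant-adjusted) = 56.98°


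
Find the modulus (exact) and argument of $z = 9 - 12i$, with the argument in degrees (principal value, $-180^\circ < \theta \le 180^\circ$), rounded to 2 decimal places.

|z| = sqrt(9^2 + (-12)^2) = 15
arg(z) = arctan(b/a) = arctan(-12/9) (quadrant-adjusted) = -53.13°


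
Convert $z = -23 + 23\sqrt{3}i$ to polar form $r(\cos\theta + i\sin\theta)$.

r = |z| = sqrt(a^2 + b^2) = sqrt((-23)^2 + (23*sqrt(3))^2) = sqrt(529 + 1587) = sqrt(2116) = 46
θ = arctan(b/a) = arctan(39.8372/-23) (quadrant-adjusted) = 120°
z = 46(cos 120° + i sin 120°)


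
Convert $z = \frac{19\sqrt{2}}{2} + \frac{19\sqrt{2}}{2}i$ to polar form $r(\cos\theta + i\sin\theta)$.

r = |z| = sqrt(a^2 + b^2) = sqrt((19*sqrt(2)/2)^2 + (19*sqrt(2)/2)^2) = sqrt(361/2 + 361/2) = sqrt(361) = 19
θ = arctan(b/a) = arctan(13.435/13.435) (quadrant-adjusted) = 45°
z = 19(cos 45° + i sin 45°)


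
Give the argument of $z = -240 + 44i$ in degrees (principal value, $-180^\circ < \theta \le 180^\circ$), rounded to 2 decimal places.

θ = arctan(b/a) = arctan(44/-240) (quadrant-adjusted) = 169.61°


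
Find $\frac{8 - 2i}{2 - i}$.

Multiply numerator and denominator by conjugate (2 + i):
= (8 - 2i)(2 + i) / (2^2 + (-1)^2)
= (18 + 4i) / 5
= 18/5 + (4/5)i


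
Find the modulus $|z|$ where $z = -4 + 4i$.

|z| = sqrt(a^2 + b^2) = sqrt((-4)^2 + 4^2) = sqrt(32) = sqrt(32)


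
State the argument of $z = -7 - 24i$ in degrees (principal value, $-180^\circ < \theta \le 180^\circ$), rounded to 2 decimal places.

θ = arctan(b/a) = arctan(-24/-7) (quadrant-adjusted) = -106.26°


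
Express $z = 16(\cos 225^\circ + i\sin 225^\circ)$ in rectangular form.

a = r cos θ = 16 * -sqrt(2)/2 = -8*sqrt(2)
b = r sin θ = 16 * -sqrt(2)/2 = -8*sqrt(2)
z = -8*sqrt(2) - 8*sqrt(2)i


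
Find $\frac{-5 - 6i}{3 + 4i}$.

Multiply numerator and denominator by conjugate (3 - 4i):
= (-5 - 6i)(3 - 4i) / (3^2 + 4^2)
= (-39 + 2i) / 25
= -39/25 + (2/25)i


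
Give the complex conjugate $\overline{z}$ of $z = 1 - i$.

If z = a + bi, then conjugate(z) = a - bi
conjugate(1 - i) = 1 + i


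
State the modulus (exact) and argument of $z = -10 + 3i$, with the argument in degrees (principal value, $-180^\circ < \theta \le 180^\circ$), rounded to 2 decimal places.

|z| = sqrt((-10)^2 + 3^2) = sqrt(109)
arg(z) = arctan(b/a) = arctan(3/-10) (quadrant-adjusted) = 163.30°


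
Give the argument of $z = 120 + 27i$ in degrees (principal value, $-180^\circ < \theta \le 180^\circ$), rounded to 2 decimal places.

θ = arctan(b/a) = arctan(27/120) (quadrant-adjusted) = 12.68°


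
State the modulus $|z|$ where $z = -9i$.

|z| = sqrt(a^2 + b^2) = sqrt(0^2 + (-9)^2) = sqrt(81) = 9


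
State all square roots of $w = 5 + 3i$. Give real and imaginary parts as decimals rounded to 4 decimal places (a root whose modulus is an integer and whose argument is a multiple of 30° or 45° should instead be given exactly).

|w| = sqrt(34) ≈ 5.830952, arg(w) ≈ 30.963757°
Root modulus = sqrt(34)^(1/2) ≈ 2.414736
Root arguments: θ_k = (arg(w) + 360°k)/2 for k = 0, 1, ..., 1
Compute each root as (root modulus)(cos θ_k + i sin θ_k) using full-precision intermediates, then round to 4 decimal places.
Roots: 2.3271 + 0.6446i, -2.3271 - 0.6446i


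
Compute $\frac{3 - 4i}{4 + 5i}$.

Multiply numerator and denominator by conjugate (4 - 5i):
= (3 - 4i)(4 - 5i) / (4^2 + 5^2)
= (-8 - 31i) / 41
= -8/41 - (31/41)i


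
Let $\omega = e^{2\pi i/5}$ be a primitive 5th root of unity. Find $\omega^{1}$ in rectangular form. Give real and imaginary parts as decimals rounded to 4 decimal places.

ω^1 = e^(2πi·1/5) = e^(i·2π/5)
= cos(2π/5) + i sin(2π/5)
= 0.3090 + 0.9511i


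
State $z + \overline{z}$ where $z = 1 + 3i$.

z + conjugate(z) = (a + bi) + (a - bi) = 2a
= 2 * 1 = 2


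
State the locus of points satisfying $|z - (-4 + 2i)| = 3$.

|z - z0| = r describes a circle centered at z0 with radius r
Here z0 = -4 + 2i and r = 3
Locus: Circle centered at (-4, 2) with radius 3


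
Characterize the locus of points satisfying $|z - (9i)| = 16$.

|z - z0| = r describes a circle centered at z0 with radius r
Here z0 = 9i and r = 16
Locus: Circle centered at (0, 9) with radius 16


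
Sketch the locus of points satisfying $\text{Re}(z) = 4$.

Re(z) = x where z = x + yi; the equation x = 4 is satisfied by all points with that x-coordinate
Locus: Vertical line x = 4


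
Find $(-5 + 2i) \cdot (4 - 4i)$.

(a1*a2 - b1*b2) + (a1*b2 + b1*a2)i
= (-20 - (-8)) + (20 + 8)i
= -12 + 28i


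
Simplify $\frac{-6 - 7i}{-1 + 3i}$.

Multiply numerator and denominator by conjugate (-1 - 3i):
= (-6 - 7i)(-1 - 3i) / ((-1)^2 + 3^2)
= (-15 + 25i) / 10
Divide through by 5: (-3 + 5i) / 2
= -3/2 + (5/2)i


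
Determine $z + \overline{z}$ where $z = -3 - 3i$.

z + conjugate(z) = (a + bi) + (a - bi) = 2a
= 2 * (-3) = -6


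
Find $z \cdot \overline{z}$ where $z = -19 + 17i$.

z * conjugate(z) = |z|^2 = a^2 + b^2
= (-19)^2 + 17^2 = 650


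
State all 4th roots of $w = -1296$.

|w| = 1296, arg(w) = 180°
Root modulus = 1296^(1/4) = 6
Root arguments: θ_k = (180° + 360°k)/4 for k = 0, 1, ..., 3
Roots: 3*sqrt(2) + 3*sqrt(2)i, -3*sqrt(2) + 3*sqrt(2)i, -3*sqrt(2) - 3*sqrt(2)i, 3*sqrt(2) - 3*sqrt(2)i


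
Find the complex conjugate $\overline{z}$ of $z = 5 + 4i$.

If z = a + bi, then conjugate(z) = a - bi
conjugate(5 + 4i) = 5 - 4i


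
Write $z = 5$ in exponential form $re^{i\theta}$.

r = |z| = sqrt((5)^2 + (0)^2) = sqrt(25 + 0) = sqrt(25) = 5
b = 0 and a > 0, so z lies on the positive real axis: θ = 0
z = 5e^(i*0) = 5


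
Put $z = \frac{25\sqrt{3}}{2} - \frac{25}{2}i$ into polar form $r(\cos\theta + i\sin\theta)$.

r = |z| = sqrt(a^2 + b^2) = sqrt((25*sqrt(3)/2)^2 + (-25/2)^2) = sqrt(1875/4 + 625/4) = sqrt(625) = 25
θ = arctan(b/a) = arctan(-12.5/21.6506) (quadrant-adjusted) = 330°
z = 25(cos 330° + i sin 330°)


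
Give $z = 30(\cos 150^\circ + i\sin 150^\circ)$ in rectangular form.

a = r cos θ = 30 * -sqrt(3)/2 = -15*sqrt(3)
b = r sin θ = 30 * 1/2 = 15
z = -15*sqrt(3) + 15i


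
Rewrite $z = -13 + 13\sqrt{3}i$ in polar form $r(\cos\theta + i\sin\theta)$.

r = |z| = sqrt(a^2 + b^2) = sqrt((-13)^2 + (13*sqrt(3))^2) = sqrt(169 + 507) = sqrt(676) = 26
θ = arctan(b/a) = arctan(22.5167/-13) (quadrant-adjusted) = 120°
z = 26(cos 120° + i sin 120°)


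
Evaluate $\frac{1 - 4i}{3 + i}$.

Multiply numerator and denominator by conjugate (3 - i):
= (1 - 4i)(3 - i) / (3^2 + 1^2)
= (-1 - 13i) / 10
= -1/10 - (13/10)i


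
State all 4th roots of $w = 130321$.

|w| = 130321, arg(w) = 0°
Root modulus = 130321^(1/4) = 19
Root arguments: θ_k = (0° + 360°k)/4 for k = 0, 1, ..., 3
Roots: 19, 19i, -19, -19i


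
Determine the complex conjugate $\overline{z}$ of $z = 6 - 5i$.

If z = a + bi, then conjugate(z) = a - bi
conjugate(6 - 5i) = 6 + 5i


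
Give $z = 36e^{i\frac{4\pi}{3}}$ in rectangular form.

a = r cos θ = 36 * -1/2 = -18
b = r sin θ = 36 * -sqrt(3)/2 = -18*sqrt(3)
z = -18 - 18*sqrt(3)i


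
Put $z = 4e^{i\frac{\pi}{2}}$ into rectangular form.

a = r cos θ = 4 * 0 = 0
b = r sin θ = 4 * 1 = 4
z = 4i


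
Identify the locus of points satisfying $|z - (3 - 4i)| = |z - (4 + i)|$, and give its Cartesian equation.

|z - z1| = |z - z2| means z is equidistant from z1 and z2,
i.e. the perpendicular bisector of the segment from (3, -4) to (4, 1) (midpoint (7/2, -3/2)).
With z = x + yi, square both sides:
(x - 3)^2 + (y - (-4))^2 = (x - 4)^2 + (y - 1)^2
The x^2 and y^2 terms cancel: 2x + 10y = 17 - 25 = -8
Simplify: x + 5y = -4
Locus: Perpendicular bisector of the segment from (3, -4) to (4, 1): the line x + 5y = -4


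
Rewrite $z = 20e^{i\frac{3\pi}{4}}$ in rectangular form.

a = r cos θ = 20 * -sqrt(2)/2 = -10*sqrt(2)
b = r sin θ = 20 * sqrt(2)/2 = 10*sqrt(2)
z = -10*sqrt(2) + 10*sqrt(2)i


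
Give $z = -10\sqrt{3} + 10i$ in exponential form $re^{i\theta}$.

r = |z| = sqrt((-10*sqrt(3))^2 + (10)^2) = sqrt(300 + 100) = sqrt(400) = 20
θ = arctan(b/a) = arctan(10/-17.3205) (quadrant-adjusted) = 150° = 5π/6
z = 20e^(i*5π/6)


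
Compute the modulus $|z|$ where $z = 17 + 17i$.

|z| = sqrt(a^2 + b^2) = sqrt(17^2 + 17^2) = sqrt(578) = sqrt(578)


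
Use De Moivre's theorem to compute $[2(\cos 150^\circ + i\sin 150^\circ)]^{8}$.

By De Moivre: z^n = r^n(cos(nθ) + i sin(nθ))
= 2^8(cos(8*150°) + i sin(8*150°))
= 256(cos 120° + i sin 120°)
= -128 + 128*sqrt(3)i


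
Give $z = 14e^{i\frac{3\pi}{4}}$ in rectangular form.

a = r cos θ = 14 * -sqrt(2)/2 = -7*sqrt(2)
b = r sin θ = 14 * sqrt(2)/2 = 7*sqrt(2)
z = -7*sqrt(2) + 7*sqrt(2)i


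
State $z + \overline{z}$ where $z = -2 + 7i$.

z + conjugate(z) = (a + bi) + (a - bi) = 2a
= 2 * (-2) = -4


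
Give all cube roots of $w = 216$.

|w| = 216, arg(w) = 0°
Root modulus = 216^(1/3) = 6
Root arguments: θ_k = (0° + 360°k)/3 for k = 0, 1, ..., 2
Roots: 6, -3 + 3*sqrt(3)i, -3 - 3*sqrt(3)i


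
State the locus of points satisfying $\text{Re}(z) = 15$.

Re(z) = x where z = x + yi; the equation x = 15 is satisfied by all points with that x-coordinate
Locus: Vertical line x = 15


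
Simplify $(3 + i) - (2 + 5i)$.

(3 - 2) + (1 - 5)i = 1 - 4i


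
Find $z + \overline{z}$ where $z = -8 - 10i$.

z + conjugate(z) = (a + bi) + (a - bi) = 2a
= 2 * (-8) = -16


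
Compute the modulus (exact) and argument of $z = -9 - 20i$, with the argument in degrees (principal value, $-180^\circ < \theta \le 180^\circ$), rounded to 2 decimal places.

|z| = sqrt((-9)^2 + (-20)^2) = sqrt(481)
arg(z) = arctan(b/a) = arctan(-20/-9) (quadrant-adjusted) = -114.23°


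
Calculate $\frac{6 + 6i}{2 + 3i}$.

Multiply numerator and denominator by conjugate (2 - 3i):
= (6 + 6i)(2 - 3i) / (2^2 + 3^2)
= (30 - 6i) / 13
= 30/13 - (6/13)i


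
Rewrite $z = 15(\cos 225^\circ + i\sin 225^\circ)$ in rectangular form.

a = r cos θ = 15 * -sqrt(2)/2 = -15*sqrt(2)/2
b = r sin θ = 15 * -sqrt(2)/2 = -15*sqrt(2)/2
z = -15*sqrt(2)/2 - (15*sqrt(2)/2)i


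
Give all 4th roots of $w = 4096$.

|w| = 4096, arg(w) = 0°
Root modulus = 4096^(1/4) = 8
Root arguments: θ_k = (0° + 360°k)/4 for k = 0, 1, ..., 3
Roots: 8, 8i, -8, -8i


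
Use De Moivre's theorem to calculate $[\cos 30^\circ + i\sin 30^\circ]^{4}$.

By De Moivre: z^n = r^n(cos(nθ) + i sin(nθ))
= 1^4(cos(4*30°) + i sin(4*30°))
= 1(cos 120° + i sin 120°)
= -1/2 + (sqrt(3)/2)i


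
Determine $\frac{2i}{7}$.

Divisor is real, so divide each part by 7:
= 0 + (2/7)i


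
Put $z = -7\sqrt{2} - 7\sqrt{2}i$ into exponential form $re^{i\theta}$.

r = |z| = sqrt((-7*sqrt(2))^2 + (-7*sqrt(2))^2) = sqrt(98 + 98) = sqrt(196) = 14
θ = arctan(b/a) = arctan(-9.8995/-9.8995) (quadrant-adjusted) = -135° = -3π/4
z = 14e^(-i*3π/4)


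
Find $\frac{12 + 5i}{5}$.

Divisor is real, so divide each part by 5:
= 12/5 + i


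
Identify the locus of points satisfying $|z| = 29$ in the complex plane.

|z| = 29 means sqrt(x^2 + y^2) = 29
This is a circle of radius 29 centered at the origin


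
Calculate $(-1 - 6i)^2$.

(a + bi)^2 = a^2 - b^2 + 2abi
= (-1)^2 - (-6)^2 + 2*(-1)*(-6)i
= -35 + 12i


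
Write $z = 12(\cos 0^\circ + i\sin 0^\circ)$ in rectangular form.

a = r cos θ = 12 * 1 = 12
b = r sin θ = 12 * 0 = 0
z = 12


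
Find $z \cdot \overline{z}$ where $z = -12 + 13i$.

z * conjugate(z) = |z|^2 = a^2 + b^2
= (-12)^2 + 13^2 = 313


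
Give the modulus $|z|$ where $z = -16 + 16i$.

|z| = sqrt(a^2 + b^2) = sqrt((-16)^2 + 16^2) = sqrt(512) = sqrt(512)


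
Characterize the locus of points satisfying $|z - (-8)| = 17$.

|z - z0| = r describes a circle centered at z0 with radius r
Here z0 = -8 and r = 17
Locus: Circle centered at (-8, 0) with radius 17


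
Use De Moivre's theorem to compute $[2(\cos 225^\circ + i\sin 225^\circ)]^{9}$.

By De Moivre: z^n = r^n(cos(nθ) + i sin(nθ))
= 2^9(cos(9*225°) + i sin(9*225°))
= 512(cos 225° + i sin 225°)
= -256*sqrt(2) - 256*sqrt(2)i


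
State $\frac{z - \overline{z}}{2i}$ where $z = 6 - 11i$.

z - conjugate(z) = 2bi
(z - conjugate(z))/(2i) = 2bi/(2i) = b = -11


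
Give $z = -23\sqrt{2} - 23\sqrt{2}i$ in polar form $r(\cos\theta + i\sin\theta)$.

r = |z| = sqrt(a^2 + b^2) = sqrt((-23*sqrt(2))^2 + (-23*sqrt(2))^2) = sqrt(1058 + 1058) = sqrt(2116) = 46
θ = arctan(b/a) = arctan(-32.5269/-32.5269) (quadrant-adjusted) = 225°
z = 46(cos 225° + i sin 225°)


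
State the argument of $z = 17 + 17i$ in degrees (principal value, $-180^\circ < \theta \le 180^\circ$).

θ = arctan(b/a) = arctan(17/17) (quadrant-adjusted) = 45°


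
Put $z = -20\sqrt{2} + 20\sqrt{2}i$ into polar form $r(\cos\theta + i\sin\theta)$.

r = |z| = sqrt(a^2 + b^2) = sqrt((-20*sqrt(2))^2 + (20*sqrt(2))^2) = sqrt(800 + 800) = sqrt(1600) = 40
θ = arctan(b/a) = arctan(28.2843/-28.2843) (quadrant-adjusted) = 135°
z = 40(cos 135° + i sin 135°)


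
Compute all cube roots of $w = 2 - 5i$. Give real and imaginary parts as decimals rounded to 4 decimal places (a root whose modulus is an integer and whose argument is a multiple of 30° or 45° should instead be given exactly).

|w| = sqrt(29) ≈ 5.385165, arg(w) ≈ 291.801409°
Root modulus = sqrt(29)^(1/3) ≈ 1.752803
Root arguments: θ_k = (arg(w) + 360°k)/3 for k = 0, 1, ..., 2
Compute each root as (root modulus)(cos θ_k + i sin θ_k) using full-precision intermediates, then round to 4 decimal places.
Roots: -0.2217 + 1.7387i, -1.3949 - 1.0614i, 1.6166 - 0.6773i


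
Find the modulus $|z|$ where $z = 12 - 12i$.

|z| = sqrt(a^2 + b^2) = sqrt(12^2 + (-12)^2) = sqrt(288) = sqrt(288)


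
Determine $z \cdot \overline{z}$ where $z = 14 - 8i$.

z * conjugate(z) = |z|^2 = a^2 + b^2
= 14^2 + (-8)^2 = 260


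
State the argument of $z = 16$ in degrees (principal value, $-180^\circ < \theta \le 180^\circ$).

b = 0 and a > 0, so z lies on the positive real axis: θ = 0°


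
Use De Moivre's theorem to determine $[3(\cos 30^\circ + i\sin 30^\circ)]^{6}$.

By De Moivre: z^n = r^n(cos(nθ) + i sin(nθ))
= 3^6(cos(6*30°) + i sin(6*30°))
= 729(cos 180° + i sin 180°)
= -729


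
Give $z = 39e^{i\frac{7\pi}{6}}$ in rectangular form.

a = r cos θ = 39 * -sqrt(3)/2 = -39*sqrt(3)/2
b = r sin θ = 39 * -1/2 = -39/2
z = -39*sqrt(3)/2 - (39/2)i


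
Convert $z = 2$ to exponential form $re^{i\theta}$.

r = |z| = sqrt((2)^2 + (0)^2) = sqrt(4 + 0) = sqrt(4) = 2
b = 0 and a > 0, so z lies on the positive real axis: θ = 0
z = 2e^(i*0) = 2


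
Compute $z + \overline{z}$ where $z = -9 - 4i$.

z + conjugate(z) = (a + bi) + (a - bi) = 2a
= 2 * (-9) = -18


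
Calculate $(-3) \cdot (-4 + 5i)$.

(a1*a2 - b1*b2) + (a1*b2 + b1*a2)i
= (12 - 0) + (-15 + 0)i
= 12 - 15i


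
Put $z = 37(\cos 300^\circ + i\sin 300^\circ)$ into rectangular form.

a = r cos θ = 37 * 1/2 = 37/2
b = r sin θ = 37 * -sqrt(3)/2 = -37*sqrt(3)/2
z = 37/2 - (37*sqrt(3)/2)i


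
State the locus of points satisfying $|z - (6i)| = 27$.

|z - z0| = r describes a circle centered at z0 with radius r
Here z0 = 6i and r = 27
Locus: Circle centered at (0, 6) with radius 27


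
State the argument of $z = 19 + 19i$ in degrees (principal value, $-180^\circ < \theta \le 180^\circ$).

θ = arctan(b/a) = arctan(19/19) (quadrant-adjusted) = 45°


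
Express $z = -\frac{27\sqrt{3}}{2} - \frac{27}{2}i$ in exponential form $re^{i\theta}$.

r = |z| = sqrt((-27*sqrt(3)/2)^2 + (-27/2)^2) = sqrt(2187/4 + 729/4) = sqrt(729) = 27
θ = arctan(b/a) = arctan(-13.5/-23.3827) (quadrant-adjusted) = -150° = -5π/6
z = 27e^(-i*5π/6)


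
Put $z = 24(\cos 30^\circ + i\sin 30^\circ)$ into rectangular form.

a = r cos θ = 24 * sqrt(3)/2 = 12*sqrt(3)
b = r sin θ = 24 * 1/2 = 12
z = 12*sqrt(3) + 12i


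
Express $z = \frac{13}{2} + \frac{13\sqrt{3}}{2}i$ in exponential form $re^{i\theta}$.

r = |z| = sqrt((13/2)^2 + (13*sqrt(3)/2)^2) = sqrt(169/4 + 507/4) = sqrt(169) = 13
θ = arctan(b/a) = arctan(11.2583/6.5) (quadrant-adjusted) = 60° = π/3
z = 13e^(i*π/3)


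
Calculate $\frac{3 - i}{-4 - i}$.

Multiply numerator and denominator by conjugate (-4 + i):
= (3 - i)(-4 + i) / ((-4)^2 + (-1)^2)
= (-11 + 7i) / 17
= -11/17 + (7/17)i


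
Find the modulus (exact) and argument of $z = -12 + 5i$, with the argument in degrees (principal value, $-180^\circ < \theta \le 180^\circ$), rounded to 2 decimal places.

|z| = sqrt((-12)^2 + 5^2) = 13
arg(z) = arctan(b/a) = arctan(5/-12) (quadrant-adjusted) = 157.38°


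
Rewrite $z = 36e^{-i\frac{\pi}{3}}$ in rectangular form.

a = r cos θ = 36 * 1/2 = 18
b = r sin θ = 36 * -sqrt(3)/2 = -18*sqrt(3)
z = 18 - 18*sqrt(3)i


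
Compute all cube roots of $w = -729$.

|w| = 729, arg(w) = 180°
Root modulus = 729^(1/3) = 9
Root arguments: θ_k = (180° + 360°k)/3 for k = 0, 1, ..., 2
Roots: 9/2 + (9*sqrt(3)/2)i, -9, 9/2 - (9*sqrt(3)/2)i


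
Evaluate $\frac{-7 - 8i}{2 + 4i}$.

Multiply numerator and denominator by conjugate (2 - 4i):
= (-7 - 8i)(2 - 4i) / (2^2 + 4^2)
= (-46 + 12i) / 20
Divide through by 2: (-23 + 6i) / 10
= -23/10 + (3/5)i


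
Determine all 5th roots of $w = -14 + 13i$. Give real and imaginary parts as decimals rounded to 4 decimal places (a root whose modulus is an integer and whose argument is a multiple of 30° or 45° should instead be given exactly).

|w| = sqrt(365) ≈ 19.104973, arg(w) ≈ 137.121096°
Root modulus = sqrt(365)^(1/5) ≈ 1.803970
Root arguments: θ_k = (arg(w) + 360°k)/5 for k = 0, 1, ..., 4
Compute each root as (root modulus)(cos θ_k + i sin θ_k) using full-precision intermediates, then round to 4 decimal places.
Roots: 1.6012 + 0.8309i, -0.2954 + 1.7796i, -1.7838 + 0.2690i, -0.8071 - 1.6134i, 1.2850 - 1.2661i


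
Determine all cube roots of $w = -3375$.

|w| = 3375, arg(w) = 180°
Root modulus = 3375^(1/3) = 15
Root arguments: θ_k = (180° + 360°k)/3 for k = 0, 1, ..., 2
Roots: 15/2 + (15*sqrt(3)/2)i, -15, 15/2 - (15*sqrt(3)/2)i


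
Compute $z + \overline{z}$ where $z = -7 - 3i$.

z + conjugate(z) = (a + bi) + (a - bi) = 2a
= 2 * (-7) = -14


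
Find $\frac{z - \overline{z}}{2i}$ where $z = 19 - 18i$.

z - conjugate(z) = 2bi
(z - conjugate(z))/(2i) = 2bi/(2i) = b = -18


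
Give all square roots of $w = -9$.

|w| = 9, arg(w) = 180°
Root modulus = 9^(1/2) = 3
Root arguments: θ_k = (180° + 360°k)/2 for k = 0, 1, ..., 1
Roots: 3i, -3i


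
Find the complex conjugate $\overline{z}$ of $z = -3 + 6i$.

If z = a + bi, then conjugate(z) = a - bi
conjugate(-3 + 6i) = -3 - 6i


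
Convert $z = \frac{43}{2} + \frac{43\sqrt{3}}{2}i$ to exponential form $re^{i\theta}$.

r = |z| = sqrt((43/2)^2 + (43*sqrt(3)/2)^2) = sqrt(1849/4 + 5547/4) = sqrt(1849) = 43
θ = arctan(b/a) = arctan(37.2391/21.5) (quadrant-adjusted) = 60° = π/3
z = 43e^(i*π/3)


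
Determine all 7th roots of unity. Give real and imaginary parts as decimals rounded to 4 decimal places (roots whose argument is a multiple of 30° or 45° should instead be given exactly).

ω_k = e^(2πik/7) = cos(2πk/7) + i sin(2πk/7) for k = 0, 1, ..., 6
Roots: 1, 0.6235 + 0.7818i, -0.2225 + 0.9749i, -0.9010 + 0.4339i, -0.9010 - 0.4339i, -0.2225 - 0.9749i, 0.6235 - 0.7818i


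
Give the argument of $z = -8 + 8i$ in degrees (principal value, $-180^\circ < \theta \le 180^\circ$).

θ = arctan(b/a) = arctan(8/-8) (quadrant-adjusted) = 135°


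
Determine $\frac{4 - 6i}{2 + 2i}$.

Multiply numerator and denominator by conjugate (2 - 2i):
= (4 - 6i)(2 - 2i) / (2^2 + 2^2)
= (-4 - 20i) / 8
Divide through by 4: (-1 - 5i) / 2
= -1/2 - (5/2)i


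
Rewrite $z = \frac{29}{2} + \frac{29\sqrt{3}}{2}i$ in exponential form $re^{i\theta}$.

r = |z| = sqrt((29/2)^2 + (29*sqrt(3)/2)^2) = sqrt(841/4 + 2523/4) = sqrt(841) = 29
θ = arctan(b/a) = arctan(25.1147/14.5) (quadrant-adjusted) = 60° = π/3
z = 29e^(i*π/3)


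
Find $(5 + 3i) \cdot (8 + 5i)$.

(a1*a2 - b1*b2) + (a1*b2 + b1*a2)i
= (40 - 15) + (25 + 24)i
= 25 + 49i


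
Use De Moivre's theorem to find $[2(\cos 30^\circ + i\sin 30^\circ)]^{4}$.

By De Moivre: z^n = r^n(cos(nθ) + i sin(nθ))
= 2^4(cos(4*30°) + i sin(4*30°))
= 16(cos 120° + i sin 120°)
= -8 + 8*sqrt(3)i


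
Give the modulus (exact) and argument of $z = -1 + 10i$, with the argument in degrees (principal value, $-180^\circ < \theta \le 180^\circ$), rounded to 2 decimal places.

|z| = sqrt((-1)^2 + 10^2) = sqrt(101)
arg(z) = arctan(b/a) = arctan(10/-1) (quadrant-adjusted) = 95.71°


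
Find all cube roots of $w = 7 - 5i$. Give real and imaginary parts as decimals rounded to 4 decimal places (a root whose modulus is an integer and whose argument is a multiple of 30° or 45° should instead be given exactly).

|w| = sqrt(74) ≈ 8.602325, arg(w) ≈ 324.462322°
Root modulus = sqrt(74)^(1/3) ≈ 2.048984
Root arguments: θ_k = (arg(w) + 360°k)/3 for k = 0, 1, ..., 2
Compute each root as (root modulus)(cos θ_k + i sin θ_k) using full-precision intermediates, then round to 4 decimal places.
Roots: -0.6384 + 1.9470i, -1.3669 - 1.5264i, 2.0053 - 0.4206i


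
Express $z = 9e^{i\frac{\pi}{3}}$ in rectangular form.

a = r cos θ = 9 * 1/2 = 9/2
b = r sin θ = 9 * sqrt(3)/2 = 9*sqrt(3)/2
z = 9/2 + (9*sqrt(3)/2)i


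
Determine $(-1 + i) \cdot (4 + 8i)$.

(a1*a2 - b1*b2) + (a1*b2 + b1*a2)i
= (-4 - 8) + (-8 + 4)i
= -12 - 4i


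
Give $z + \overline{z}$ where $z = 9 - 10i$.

z + conjugate(z) = (a + bi) + (a - bi) = 2a
= 2 * 9 = 18


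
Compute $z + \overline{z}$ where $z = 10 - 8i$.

z + conjugate(z) = (a + bi) + (a - bi) = 2a
= 2 * 10 = 20


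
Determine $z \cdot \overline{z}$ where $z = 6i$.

z * conjugate(z) = |z|^2 = a^2 + b^2
= 0^2 + 6^2 = 36


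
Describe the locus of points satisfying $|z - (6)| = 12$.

|z - z0| = r describes a circle centered at z0 with radius r
Here z0 = 6 and r = 12
Locus: Circle centered at (6, 0) with radius 12


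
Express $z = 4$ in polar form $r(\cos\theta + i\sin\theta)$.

r = |z| = sqrt(a^2 + b^2) = sqrt((4)^2 + (0)^2) = sqrt(16 + 0) = sqrt(16) = 4
b = 0 and a > 0, so z lies on the positive real axis: θ = 0°
z = 4(cos 0° + i sin 0°)


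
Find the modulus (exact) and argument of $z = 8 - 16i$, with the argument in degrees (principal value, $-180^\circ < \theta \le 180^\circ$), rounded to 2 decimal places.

|z| = sqrt(8^2 + (-16)^2) = sqrt(320)
arg(z) = arctan(b/a) = arctan(-16/8) (quadrant-adjusted) = -63.43°


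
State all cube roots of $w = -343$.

|w| = 343, arg(w) = 180°
Root modulus = 343^(1/3) = 7
Root arguments: θ_k = (180° + 360°k)/3 for k = 0, 1, ..., 2
Roots: 7/2 + (7*sqrt(3)/2)i, -7, 7/2 - (7*sqrt(3)/2)i


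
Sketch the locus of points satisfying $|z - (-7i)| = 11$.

|z - z0| = r describes a circle centered at z0 with radius r
Here z0 = -7i and r = 11
Locus: Circle centered at (0, -7) with radius 11


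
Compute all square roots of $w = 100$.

|w| = 100, arg(w) = 0°
Root modulus = 100^(1/2) = 10
Root arguments: θ_k = (0° + 360°k)/2 for k = 0, 1, ..., 1
Roots: 10, -10


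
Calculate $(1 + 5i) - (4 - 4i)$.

(1 - 4) + (5 - (-4))i = -3 + 9i


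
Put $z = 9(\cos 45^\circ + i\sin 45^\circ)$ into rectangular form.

a = r cos θ = 9 * sqrt(2)/2 = 9*sqrt(2)/2
b = r sin θ = 9 * sqrt(2)/2 = 9*sqrt(2)/2
z = 9*sqrt(2)/2 + (9*sqrt(2)/2)i


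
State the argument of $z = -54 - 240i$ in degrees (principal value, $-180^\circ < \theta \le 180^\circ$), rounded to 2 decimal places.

θ = arctan(b/a) = arctan(-240/-54) (quadrant-adjusted) = -102.68°


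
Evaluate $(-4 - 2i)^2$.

(a + bi)^2 = a^2 - b^2 + 2abi
= (-4)^2 - (-2)^2 + 2*(-4)*(-2)i
= 12 + 16i


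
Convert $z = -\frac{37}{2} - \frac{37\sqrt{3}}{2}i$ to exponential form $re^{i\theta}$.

r = |z| = sqrt((-37/2)^2 + (-37*sqrt(3)/2)^2) = sqrt(1369/4 + 4107/4) = sqrt(1369) = 37
θ = arctan(b/a) = arctan(-32.0429/-18.5) (quadrant-adjusted) = -120° = -2π/3
z = 37e^(-i*2π/3)


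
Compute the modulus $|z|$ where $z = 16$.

|z| = sqrt(a^2 + b^2) = sqrt(16^2 + 0^2) = sqrt(256) = 16


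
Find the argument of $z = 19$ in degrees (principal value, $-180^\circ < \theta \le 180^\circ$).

b = 0 and a > 0, so z lies on the positive real axis: θ = 0°


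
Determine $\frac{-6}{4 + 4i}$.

Multiply numerator and denominator by conjugate (4 - 4i):
= (-6)(4 - 4i) / (4^2 + 4^2)
= (-24 + 24i) / 32
Divide through by 8: (-3 + 3i) / 4
= -3/4 + (3/4)i


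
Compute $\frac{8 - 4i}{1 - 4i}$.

Multiply numerator and denominator by conjugate (1 + 4i):
= (8 - 4i)(1 + 4i) / (1^2 + (-4)^2)
= (24 + 28i) / 17
= 24/17 + (28/17)i


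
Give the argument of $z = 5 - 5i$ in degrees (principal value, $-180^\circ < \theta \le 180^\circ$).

θ = arctan(b/a) = arctan(-5/5) (quadrant-adjusted) = -45°


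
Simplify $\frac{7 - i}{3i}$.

Multiply numerator and denominator by conjugate (-3i):
= (7 - i)(-3i) / (0^2 + 3^2)
= (-3 - 21i) / 9
Divide through by 3: (-1 - 7i) / 3
= -1/3 - (7/3)i


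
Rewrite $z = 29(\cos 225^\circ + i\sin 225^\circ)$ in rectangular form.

a = r cos θ = 29 * -sqrt(2)/2 = -29*sqrt(2)/2
b = r sin θ = 29 * -sqrt(2)/2 = -29*sqrt(2)/2
z = -29*sqrt(2)/2 - (29*sqrt(2)/2)i


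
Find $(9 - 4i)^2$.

(a + bi)^2 = a^2 - b^2 + 2abi
= 9^2 - (-4)^2 + 2*9*(-4)i
= 65 - 72i


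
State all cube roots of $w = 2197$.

|w| = 2197, arg(w) = 0°
Root modulus = 2197^(1/3) = 13
Root arguments: θ_k = (0° + 360°k)/3 for k = 0, 1, ..., 2
Roots: 13, -13/2 + (13*sqrt(3)/2)i, -13/2 - (13*sqrt(3)/2)i


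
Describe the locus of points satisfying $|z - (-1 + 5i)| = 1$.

|z - z0| = r describes a circle centered at z0 with radius r
Here z0 = -1 + 5i and r = 1
Locus: Circle centered at (-1, 5) with radius 1


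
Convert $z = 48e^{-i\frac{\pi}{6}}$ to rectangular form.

a = r cos θ = 48 * sqrt(3)/2 = 24*sqrt(3)
b = r sin θ = 48 * -1/2 = -24
z = 24*sqrt(3) - 24i


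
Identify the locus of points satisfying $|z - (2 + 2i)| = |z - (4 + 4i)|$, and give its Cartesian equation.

|z - z1| = |z - z2| means z is equidistant from z1 and z2,
i.e. the perpendicular bisector of the segment from (2, 2) to (4, 4) (midpoint (3, 3)).
With z = x + yi, square both sides:
(x - 2)^2 + (y - 2)^2 = (x - 4)^2 + (y - 4)^2
The x^2 and y^2 terms cancel: 4x + 4y = 32 - 8 = 24
Simplify: x + y = 6
Locus: Perpendicular bisector of the segment from (2, 2) to (4, 4): the line x + y = 6


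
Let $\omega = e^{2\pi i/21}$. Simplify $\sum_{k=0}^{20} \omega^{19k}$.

Let ζ = ω^19 = e^(2πi·19/21). Since 21 ∤ 19, ζ ≠ 1.
Sum = Σ_{k=0}^{20} ζ^k = (ζ^21 - 1)/(ζ - 1) = (ω^{19·21} - 1)/(ζ - 1) = (1 - 1)/(ζ - 1) = 0


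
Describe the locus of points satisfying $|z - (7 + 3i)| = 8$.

|z - z0| = r describes a circle centered at z0 with radius r
Here z0 = 7 + 3i and r = 8
Locus: Circle centered at (7, 3) with radius 8


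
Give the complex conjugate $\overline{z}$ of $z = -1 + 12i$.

If z = a + bi, then conjugate(z) = a - bi
conjugate(-1 + 12i) = -1 - 12i


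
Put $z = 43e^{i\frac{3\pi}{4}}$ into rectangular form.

a = r cos θ = 43 * -sqrt(2)/2 = -43*sqrt(2)/2
b = r sin θ = 43 * sqrt(2)/2 = 43*sqrt(2)/2
z = -43*sqrt(2)/2 + (43*sqrt(2)/2)i


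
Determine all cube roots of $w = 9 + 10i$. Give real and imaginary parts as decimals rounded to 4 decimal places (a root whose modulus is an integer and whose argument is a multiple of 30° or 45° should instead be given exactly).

|w| = sqrt(181) ≈ 13.453624, arg(w) ≈ 48.012788°
Root modulus = sqrt(181)^(1/3) ≈ 2.378372
Root arguments: θ_k = (arg(w) + 360°k)/3 for k = 0, 1, ..., 2
Compute each root as (root modulus)(cos θ_k + i sin θ_k) using full-precision intermediates, then round to 4 decimal places.
Roots: 2.2862 + 0.6557i, -1.7110 + 1.6520i, -0.5752 - 2.3078i


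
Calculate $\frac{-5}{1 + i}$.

Multiply numerator and denominator by conjugate (1 - i):
= (-5)(1 - i) / (1^2 + 1^2)
= (-5 + 5i) / 2
= -5/2 + (5/2)i


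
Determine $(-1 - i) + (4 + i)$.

(-1 + 4) + (-1 + 1)i = 3


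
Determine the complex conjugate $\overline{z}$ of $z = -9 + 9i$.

If z = a + bi, then conjugate(z) = a - bi
conjugate(-9 + 9i) = -9 - 9i


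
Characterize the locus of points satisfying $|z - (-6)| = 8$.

|z - z0| = r describes a circle centered at z0 with radius r
Here z0 = -6 and r = 8
Locus: Circle centered at (-6, 0) with radius 8


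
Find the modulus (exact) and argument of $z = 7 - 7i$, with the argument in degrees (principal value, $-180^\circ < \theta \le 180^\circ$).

|z| = sqrt(7^2 + (-7)^2) = sqrt(98)
arg(z) = arctan(b/a) = arctan(-7/7) (quadrant-adjusted) = -45°


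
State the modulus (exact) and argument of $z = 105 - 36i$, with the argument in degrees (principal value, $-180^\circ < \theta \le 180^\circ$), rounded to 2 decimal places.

|z| = sqrt(105^2 + (-36)^2) = 111
arg(z) = arctan(b/a) = arctan(-36/105) (quadrant-adjusted) = -18.92°


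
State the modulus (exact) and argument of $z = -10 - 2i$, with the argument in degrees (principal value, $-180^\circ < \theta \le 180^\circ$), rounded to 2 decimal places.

|z| = sqrt((-10)^2 + (-2)^2) = sqrt(104)
arg(z) = arctan(b/a) = arctan(-2/-10) (quadrant-adjusted) = -168.69°


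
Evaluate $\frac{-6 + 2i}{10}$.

Divisor is real, so divide each part by 10:
= -3/5 + (1/5)i


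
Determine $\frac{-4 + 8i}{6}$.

Divisor is real, so divide each part by 6:
= -2/3 + (4/3)i


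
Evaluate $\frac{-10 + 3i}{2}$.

Divisor is real, so divide each part by 2:
= -5 + (3/2)i


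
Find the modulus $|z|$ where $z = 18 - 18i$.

|z| = sqrt(a^2 + b^2) = sqrt(18^2 + (-18)^2) = sqrt(648) = sqrt(648)


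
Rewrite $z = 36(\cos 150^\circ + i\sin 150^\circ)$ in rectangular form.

a = r cos θ = 36 * -sqrt(3)/2 = -18*sqrt(3)
b = r sin θ = 36 * 1/2 = 18
z = -18*sqrt(3) + 18i


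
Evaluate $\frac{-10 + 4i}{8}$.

Divisor is real, so divide each part by 8:
= -5/4 + (1/2)i


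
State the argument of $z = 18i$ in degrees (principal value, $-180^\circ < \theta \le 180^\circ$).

a = 0 and b > 0, so z lies on the positive imaginary axis: θ = 90°


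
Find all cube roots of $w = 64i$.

|w| = 64, arg(w) = 90°
Root modulus = 64^(1/3) = 4
Root arguments: θ_k = (90° + 360°k)/3 for k = 0, 1, ..., 2
Roots: 2*sqrt(3) + 2i, -2*sqrt(3) + 2i, -4i


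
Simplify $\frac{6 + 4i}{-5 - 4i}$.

Multiply numerator and denominator by conjugate (-5 + 4i):
= (6 + 4i)(-5 + 4i) / ((-5)^2 + (-4)^2)
= (-46 + 4i) / 41
= -46/41 + (4/41)i


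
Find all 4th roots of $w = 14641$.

|w| = 14641, arg(w) = 0°
Root modulus = 14641^(1/4) = 11
Root arguments: θ_k = (0° + 360°k)/4 for k = 0, 1, ..., 3
Roots: 11, 11i, -11, -11i


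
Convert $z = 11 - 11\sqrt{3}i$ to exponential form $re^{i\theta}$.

r = |z| = sqrt((11)^2 + (-11*sqrt(3))^2) = sqrt(121 + 363) = sqrt(484) = 22
θ = arctan(b/a) = arctan(-19.0526/11) (quadrant-adjusted) = -60° = -π/3
z = 22e^(-i*π/3)


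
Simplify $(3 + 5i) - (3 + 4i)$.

(3 - 3) + (5 - 4)i = i


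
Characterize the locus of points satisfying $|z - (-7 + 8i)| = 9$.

|z - z0| = r describes a circle centered at z0 with radius r
Here z0 = -7 + 8i and r = 9
Locus: Circle centered at (-7, 8) with radius 9


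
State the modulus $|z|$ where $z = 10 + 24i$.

|z| = sqrt(a^2 + b^2) = sqrt(10^2 + 24^2) = sqrt(676) = 26


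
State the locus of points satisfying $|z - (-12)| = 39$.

|z - z0| = r describes a circle centered at z0 with radius r
Here z0 = -12 and r = 39
Locus: Circle centered at (-12, 0) with radius 39


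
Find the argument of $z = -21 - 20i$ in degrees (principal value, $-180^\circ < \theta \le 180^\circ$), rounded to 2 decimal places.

θ = arctan(b/a) = arctan(-20/-21) (quadrant-adjusted) = -136.40°


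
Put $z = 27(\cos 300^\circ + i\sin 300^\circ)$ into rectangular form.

a = r cos θ = 27 * 1/2 = 27/2
b = r sin θ = 27 * -sqrt(3)/2 = -27*sqrt(3)/2
z = 27/2 - (27*sqrt(3)/2)i


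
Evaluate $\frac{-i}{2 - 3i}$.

Multiply numerator and denominator by conjugate (2 + 3i):
= (-i)(2 + 3i) / (2^2 + (-3)^2)
= (3 - 2i) / 13
= 3/13 - (2/13)i


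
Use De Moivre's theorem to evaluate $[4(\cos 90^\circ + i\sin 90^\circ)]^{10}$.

By De Moivre: z^n = r^n(cos(nθ) + i sin(nθ))
= 4^10(cos(10*90°) + i sin(10*90°))
= 1048576(cos 180° + i sin 180°)
= -1048576


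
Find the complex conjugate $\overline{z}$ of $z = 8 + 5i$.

If z = a + bi, then conjugate(z) = a - bi
conjugate(8 + 5i) = 8 - 5i


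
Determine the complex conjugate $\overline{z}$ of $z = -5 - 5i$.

If z = a + bi, then conjugate(z) = a - bi
conjugate(-5 - 5i) = -5 + 5i


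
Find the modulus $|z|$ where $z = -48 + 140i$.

|z| = sqrt(a^2 + b^2) = sqrt((-48)^2 + 140^2) = sqrt(21904) = 148


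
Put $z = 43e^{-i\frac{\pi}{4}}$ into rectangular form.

a = r cos θ = 43 * sqrt(2)/2 = 43*sqrt(2)/2
b = r sin θ = 43 * -sqrt(2)/2 = -43*sqrt(2)/2
z = 43*sqrt(2)/2 - (43*sqrt(2)/2)i


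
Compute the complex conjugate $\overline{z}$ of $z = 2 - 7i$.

If z = a + bi, then conjugate(z) = a - bi
conjugate(2 - 7i) = 2 + 7i


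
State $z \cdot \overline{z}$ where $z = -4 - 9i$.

z * conjugate(z) = |z|^2 = a^2 + b^2
= (-4)^2 + (-9)^2 = 97


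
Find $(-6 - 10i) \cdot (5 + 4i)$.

(a1*a2 - b1*b2) + (a1*b2 + b1*a2)i
= (-30 - (-40)) + (-24 + (-50))i
= 10 - 74i


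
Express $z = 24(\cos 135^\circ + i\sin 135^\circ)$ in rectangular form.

a = r cos θ = 24 * -sqrt(2)/2 = -12*sqrt(2)
b = r sin θ = 24 * sqrt(2)/2 = 12*sqrt(2)
z = -12*sqrt(2) + 12*sqrt(2)i


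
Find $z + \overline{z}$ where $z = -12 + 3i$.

z + conjugate(z) = (a + bi) + (a - bi) = 2a
= 2 * (-12) = -24


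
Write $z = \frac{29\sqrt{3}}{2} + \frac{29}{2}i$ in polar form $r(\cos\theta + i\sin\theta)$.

r = |z| = sqrt(a^2 + b^2) = sqrt((29*sqrt(3)/2)^2 + (29/2)^2) = sqrt(2523/4 + 841/4) = sqrt(841) = 29
θ = arctan(b/a) = arctan(14.5/25.1147) (quadrant-adjusted) = 30°
z = 29(cos 30° + i sin 30°)


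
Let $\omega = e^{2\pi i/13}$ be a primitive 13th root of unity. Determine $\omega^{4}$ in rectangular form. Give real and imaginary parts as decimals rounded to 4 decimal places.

ω^4 = e^(2πi·4/13) = e^(i·8π/13)
= cos(8π/13) + i sin(8π/13)
= -0.3546 + 0.9350i


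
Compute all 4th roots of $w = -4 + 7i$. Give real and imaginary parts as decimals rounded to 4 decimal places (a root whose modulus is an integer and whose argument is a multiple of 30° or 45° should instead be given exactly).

|w| = sqrt(65) ≈ 8.062258, arg(w) ≈ 119.744881°
Root modulus = sqrt(65)^(1/4) ≈ 1.685055
Root arguments: θ_k = (arg(w) + 360°k)/4 for k = 0, 1, ..., 3
Compute each root as (root modulus)(cos θ_k + i sin θ_k) using full-precision intermediates, then round to 4 decimal places.
Roots: 1.4602 + 0.8409i, -0.8409 + 1.4602i, -1.4602 - 0.8409i, 0.8409 - 1.4602i


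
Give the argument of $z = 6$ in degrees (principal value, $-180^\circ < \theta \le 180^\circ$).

b = 0 and a > 0, so z lies on the positive real axis: θ = 0°


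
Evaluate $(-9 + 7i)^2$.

(a + bi)^2 = a^2 - b^2 + 2abi
= (-9)^2 - 7^2 + 2*(-9)*7i
= 32 - 126i


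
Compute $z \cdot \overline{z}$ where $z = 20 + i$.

z * conjugate(z) = |z|^2 = a^2 + b^2
= 20^2 + 1^2 = 401


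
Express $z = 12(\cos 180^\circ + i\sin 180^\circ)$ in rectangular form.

a = r cos θ = 12 * -1 = -12
b = r sin θ = 12 * 0 = 0
z = -12


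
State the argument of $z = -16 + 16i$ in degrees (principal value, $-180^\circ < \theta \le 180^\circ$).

θ = arctan(b/a) = arctan(16/-16) (quadrant-adjusted) = 135°


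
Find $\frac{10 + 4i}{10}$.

Divisor is real, so divide each part by 10:
= 1 + (2/5)i


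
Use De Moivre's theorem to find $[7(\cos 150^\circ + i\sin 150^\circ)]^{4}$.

By De Moivre: z^n = r^n(cos(nθ) + i sin(nθ))
= 7^4(cos(4*150°) + i sin(4*150°))
= 2401(cos 240° + i sin 240°)
= -2401/2 - (2401*sqrt(3)/2)i


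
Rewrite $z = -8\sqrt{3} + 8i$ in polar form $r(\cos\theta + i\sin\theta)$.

r = |z| = sqrt(a^2 + b^2) = sqrt((-8*sqrt(3))^2 + (8)^2) = sqrt(192 + 64) = sqrt(256) = 16
θ = arctan(b/a) = arctan(8/-13.8564) (quadrant-adjusted) = 150°
z = 16(cos 150° + i sin 150°)


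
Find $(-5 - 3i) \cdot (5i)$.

(a1*a2 - b1*b2) + (a1*b2 + b1*a2)i
= (0 - (-15)) + (-25 + 0)i
= 15 - 25i


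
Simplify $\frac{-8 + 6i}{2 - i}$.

Multiply numerator and denominator by conjugate (2 + i):
= (-8 + 6i)(2 + i) / (2^2 + (-1)^2)
= (-22 + 4i) / 5
= -22/5 + (4/5)i


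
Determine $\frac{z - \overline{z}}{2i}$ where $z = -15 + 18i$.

z - conjugate(z) = 2bi
(z - conjugate(z))/(2i) = 2bi/(2i) = b = 18


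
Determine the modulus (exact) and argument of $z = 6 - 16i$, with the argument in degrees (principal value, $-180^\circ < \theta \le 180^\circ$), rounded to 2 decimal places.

|z| = sqrt(6^2 + (-16)^2) = sqrt(292)
arg(z) = arctan(b/a) = arctan(-16/6) (quadrant-adjusted) = -69.44°


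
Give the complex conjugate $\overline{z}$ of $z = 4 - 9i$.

If z = a + bi, then conjugate(z) = a - bi
conjugate(4 - 9i) = 4 + 9i
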